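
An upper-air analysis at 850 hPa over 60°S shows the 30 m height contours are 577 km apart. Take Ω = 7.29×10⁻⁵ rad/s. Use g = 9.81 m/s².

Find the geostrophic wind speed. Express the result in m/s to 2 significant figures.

4.0 m/s

Coriolis parameter at 60°S:
f = 2Ω sin φ = 2 × 7.29×10⁻⁵ × sin 60° = 1.26×10⁻⁴ s⁻¹
Height gradient: |∂Z/∂n| = 30 m / 577000 m = 5.20×10⁻⁵
On a pressure surface, geostrophic balance gives V_g = (g/f)|∂Z/∂n|:
V_g = 9.81 × 5.20×10⁻⁵ / 1.26×10⁻⁴ = 4.04 m/s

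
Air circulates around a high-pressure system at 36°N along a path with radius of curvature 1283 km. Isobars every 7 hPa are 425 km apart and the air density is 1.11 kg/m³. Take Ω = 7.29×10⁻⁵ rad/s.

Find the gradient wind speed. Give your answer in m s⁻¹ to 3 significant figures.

Coriolis parameter at 36°N:
f = 2Ω sin φ = 2 × 7.29×10⁻⁵ × sin 36° = 8.57×10⁻⁵ s⁻¹
Pressure gradient: |∂P/∂n| = 700 Pa / 425000 m = 1.65×10⁻³ Pa/m
Geostrophic speed: V_g = |∂P/∂n|/(fρ) = 1.65×10⁻³/(8.57×10⁻⁵ × 1.11) = 17.3 m/s
Around a high, pressure-gradient force acts outward with centrifugal, so Coriolis balances both:
fV = (1/ρ)|∂P/∂n| + V²/R  →  V² − fR·V + fR·V_g = 0
With fR = 8.57×10⁻⁵ × 1283×10³ m = 110 m/s:
V = [fR − √((fR)² − 4 fR V_g)]/2 = [110 − √(110² − 4×110×17.3)]/2 = 21.5 m/s
Supergeostrophic (V > V_g = 17.3 m/s), as expected around a high.

21.5 m s⁻¹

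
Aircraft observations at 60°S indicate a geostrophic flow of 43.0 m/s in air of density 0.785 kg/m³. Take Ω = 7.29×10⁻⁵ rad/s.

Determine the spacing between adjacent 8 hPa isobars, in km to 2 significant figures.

Coriolis parameter at 60°S:
f = 2Ω sin φ = 2 × 7.29×10⁻⁵ × sin 60° = 1.26×10⁻⁴ s⁻¹
Geostrophic balance rearranged: |∂P/∂n| = f ρ V_g
|∂P/∂n| = 1.26×10⁻⁴ × 0.785 × 43.0 = 4.26×10⁻³ Pa/m
Isobar spacing: Δn = ΔP/|∂P/∂n| = 800 Pa / 4.26×10⁻³ Pa/m = 187700 m ≈ 190 km

190 km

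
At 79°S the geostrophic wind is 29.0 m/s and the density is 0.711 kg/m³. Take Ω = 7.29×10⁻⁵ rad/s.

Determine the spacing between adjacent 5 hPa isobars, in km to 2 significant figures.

170 km

Coriolis parameter at 79°S:
f = 2Ω sin φ = 2 × 7.29×10⁻⁵ × sin 79° = 1.43×10⁻⁴ s⁻¹
Geostrophic balance rearranged: |∂P/∂n| = f ρ V_g
|∂P/∂n| = 1.43×10⁻⁴ × 0.711 × 29.0 = 2.95×10⁻³ Pa/m
Isobar spacing: Δn = ΔP/|∂P/∂n| = 500 Pa / 2.95×10⁻³ Pa/m = 169433 m ≈ 170 km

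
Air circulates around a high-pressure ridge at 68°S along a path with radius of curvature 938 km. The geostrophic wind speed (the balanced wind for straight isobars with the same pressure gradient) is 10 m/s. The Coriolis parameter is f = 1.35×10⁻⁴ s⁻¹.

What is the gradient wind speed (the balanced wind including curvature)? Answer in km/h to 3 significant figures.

39.4 km/h

Around a high, pressure-gradient force acts outward with centrifugal, so Coriolis balances both:
fV = (1/ρ)|∂P/∂n| + V²/R  →  V² − fR·V + fR·V_g = 0
With fR = 1.35×10⁻⁴ × 938×10³ m = 127 m/s:
V = [fR − √((fR)² − 4 fR V_g)]/2 = [127 − √(127² − 4×127×10)]/2 = 10.9 m/s
Supergeostrophic (V > V_g = 10 m/s), as expected around a high.
Converting: 10.9 m/s × 3.6 = 39.4 km/h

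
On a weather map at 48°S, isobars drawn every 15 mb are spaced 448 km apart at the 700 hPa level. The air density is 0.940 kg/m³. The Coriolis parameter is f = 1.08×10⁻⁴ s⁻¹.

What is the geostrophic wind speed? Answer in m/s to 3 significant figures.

33.0 m/s

Pressure gradient: |∂P/∂n| = 1500 Pa / 448000 m = 3.35×10⁻³ Pa/m
Geostrophic balance (pressure-gradient force = Coriolis force):
V_g = (1/(fρ)) |∂P/∂n| = 3.35×10⁻³ / (1.08×10⁻⁴ × 0.940) = 33.0 m/s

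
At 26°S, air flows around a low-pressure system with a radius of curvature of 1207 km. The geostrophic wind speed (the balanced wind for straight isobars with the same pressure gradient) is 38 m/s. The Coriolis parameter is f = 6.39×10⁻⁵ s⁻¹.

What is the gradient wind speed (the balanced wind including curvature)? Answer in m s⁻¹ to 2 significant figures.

Around a low, centrifugal force acts outward with Coriolis, so pressure-gradient force balances both:
(1/ρ)|∂P/∂n| = fV + V²/R  →  V² + fR·V − fR·V_g = 0
With fR = 6.39×10⁻⁵ × 1207×10³ m = 77.1 m/s:
V = [−fR + √((fR)² + 4 fR V_g)]/2 = [−77.1 + √(77.1² + 4×77.1×38)]/2 = 27.9 m/s
Subgeostrophic (V < V_g = 38 m/s), as expected around a low.

28 m s⁻¹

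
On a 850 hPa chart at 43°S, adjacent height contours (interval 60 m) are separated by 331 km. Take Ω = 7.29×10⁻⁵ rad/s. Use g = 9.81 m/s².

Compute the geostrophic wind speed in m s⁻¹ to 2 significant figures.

18 m s⁻¹

Coriolis parameter at 43°S:
f = 2Ω sin φ = 2 × 7.29×10⁻⁵ × sin 43° = 9.94×10⁻⁵ s⁻¹
Height gradient: |∂Z/∂n| = 60 m / 331000 m = 1.81×10⁻⁴
On a pressure surface, geostrophic balance gives V_g = (g/f)|∂Z/∂n|:
V_g = 9.81 × 1.81×10⁻⁴ / 9.94×10⁻⁵ = 17.9 m/s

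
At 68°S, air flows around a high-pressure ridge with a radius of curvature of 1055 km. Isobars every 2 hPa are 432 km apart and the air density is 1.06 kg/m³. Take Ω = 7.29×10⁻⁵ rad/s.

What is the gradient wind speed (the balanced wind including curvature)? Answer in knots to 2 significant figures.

6.4 knots

Coriolis parameter at 68°S:
f = 2Ω sin φ = 2 × 7.29×10⁻⁵ × sin 68° = 1.35×10⁻⁴ s⁻¹
Pressure gradient: |∂P/∂n| = 200 Pa / 432000 m = 4.63×10⁻⁴ Pa/m
Geostrophic speed: V_g = |∂P/∂n|/(fρ) = 4.63×10⁻⁴/(1.35×10⁻⁴ × 1.06) = 3.23 m/s
Around a high, pressure-gradient force acts outward with centrifugal, so Coriolis balances both:
fV = (1/ρ)|∂P/∂n| + V²/R  →  V² − fR·V + fR·V_g = 0
With fR = 1.35×10⁻⁴ × 1055×10³ m = 143 m/s:
V = [fR − √((fR)² − 4 fR V_g)]/2 = [143 − √(143² − 4×143×3.23)]/2 = 3.31 m/s
Supergeostrophic (V > V_g = 3.23 m/s), as expected around a high.
Converting: 3.31 m/s × 1.944 = 6.4 knots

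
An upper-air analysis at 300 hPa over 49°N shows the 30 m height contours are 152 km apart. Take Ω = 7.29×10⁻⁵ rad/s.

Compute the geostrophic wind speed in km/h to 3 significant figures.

63.3 km/h

Coriolis parameter at 49°N:
f = 2Ω sin φ = 2 × 7.29×10⁻⁵ × sin 49° = 1.10×10⁻⁴ s⁻¹
Height gradient: |∂Z/∂n| = 30 m / 152000 m = 1.97×10⁻⁴
On a pressure surface, geostrophic balance gives V_g = (g/f)|∂Z/∂n|:
V_g = 9.81 × 1.97×10⁻⁴ / 1.10×10⁻⁴ = 17.6 m/s
Converting: 17.6 m/s × 3.6 = 63.3 km/h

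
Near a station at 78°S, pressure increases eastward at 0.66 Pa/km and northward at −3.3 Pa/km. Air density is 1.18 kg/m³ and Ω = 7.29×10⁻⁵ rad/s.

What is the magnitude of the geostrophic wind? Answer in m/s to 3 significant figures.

Coriolis parameter at 78°S:
f = 2Ω sin φ = 2 × 7.29×10⁻⁵ × sin 78° = 1.43×10⁻⁴ s⁻¹
In the Southern Hemisphere f is negative: f = −1.43×10⁻⁴ s⁻¹.
Component geostrophic relations (x east, y north):
u_g = −(1/(fρ)) ∂P/∂y,  v_g = (1/(fρ)) ∂P/∂x
u_g = −(−3.3×10⁻³)/(−1.43×10⁻⁴ × 1.18) = −19.6 m/s;  v_g = (0.66×10⁻³)/(−1.43×10⁻⁴ × 1.18) = −3.92 m/s
|V_g| = √(u_g² + v_g²) = 20.0 m/s

20.0 m/s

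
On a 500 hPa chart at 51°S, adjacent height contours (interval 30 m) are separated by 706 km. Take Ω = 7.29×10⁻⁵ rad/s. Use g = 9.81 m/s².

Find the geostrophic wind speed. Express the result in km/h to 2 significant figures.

13 km/h

Coriolis parameter at 51°S:
f = 2Ω sin φ = 2 × 7.29×10⁻⁵ × sin 51° = 1.13×10⁻⁴ s⁻¹
Height gradient: |∂Z/∂n| = 30 m / 706000 m = 4.25×10⁻⁵
On a pressure surface, geostrophic balance gives V_g = (g/f)|∂Z/∂n|:
V_g = 9.81 × 4.25×10⁻⁵ / 1.13×10⁻⁴ = 3.68 m/s
Converting: 3.68 m/s × 3.6 = 13 km/h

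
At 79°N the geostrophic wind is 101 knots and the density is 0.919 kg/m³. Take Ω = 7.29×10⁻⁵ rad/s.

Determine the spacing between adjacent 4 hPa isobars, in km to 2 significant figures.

59 km

Coriolis parameter at 79°N:
f = 2Ω sin φ = 2 × 7.29×10⁻⁵ × sin 79° = 1.43×10⁻⁴ s⁻¹
Wind speed in SI: 101 knots = 52.0 m/s
Geostrophic balance rearranged: |∂P/∂n| = f ρ V_g
|∂P/∂n| = 1.43×10⁻⁴ × 0.919 × 52.0 = 6.83×10⁻³ Pa/m
Isobar spacing: Δn = ΔP/|∂P/∂n| = 400 Pa / 6.83×10⁻³ Pa/m = 58530 m ≈ 59 km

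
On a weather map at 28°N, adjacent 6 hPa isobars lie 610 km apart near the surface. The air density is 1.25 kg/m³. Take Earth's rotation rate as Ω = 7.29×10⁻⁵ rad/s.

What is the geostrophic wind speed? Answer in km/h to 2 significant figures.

41 km/h

Coriolis parameter at 28°N:
f = 2Ω sin φ = 2 × 7.29×10⁻⁵ × sin 28° = 6.84×10⁻⁵ s⁻¹
Pressure gradient: |∂P/∂n| = 600 Pa / 610000 m = 9.84×10⁻⁴ Pa/m
Geostrophic balance (pressure-gradient force = Coriolis force):
V_g = (1/(fρ)) |∂P/∂n| = 9.84×10⁻⁴ / (6.84×10⁻⁵ × 1.25) = 11.5 m/s
Converting: 11.5 m/s × 3.6 = 41 km/h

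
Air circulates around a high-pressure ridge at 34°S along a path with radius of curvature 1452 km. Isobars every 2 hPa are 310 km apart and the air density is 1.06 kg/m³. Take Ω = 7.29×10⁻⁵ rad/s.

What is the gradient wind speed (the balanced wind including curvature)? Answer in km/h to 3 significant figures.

28.8 km/h

Coriolis parameter at 34°S:
f = 2Ω sin φ = 2 × 7.29×10⁻⁵ × sin 34° = 8.15×10⁻⁵ s⁻¹
Pressure gradient: |∂P/∂n| = 200 Pa / 310000 m = 6.45×10⁻⁴ Pa/m
Geostrophic speed: V_g = |∂P/∂n|/(fρ) = 6.45×10⁻⁴/(8.15×10⁻⁵ × 1.06) = 7.47 m/s
Around a high, pressure-gradient force acts outward with centrifugal, so Coriolis balances both:
fV = (1/ρ)|∂P/∂n| + V²/R  →  V² − fR·V + fR·V_g = 0
With fR = 8.15×10⁻⁵ × 1452×10³ m = 118 m/s:
V = [fR − √((fR)² − 4 fR V_g)]/2 = [118 − √(118² − 4×118×7.47)]/2 = 8.01 m/s
Supergeostrophic (V > V_g = 7.47 m/s), as expected around a high.
Converting: 8.01 m/s × 3.6 = 28.8 km/h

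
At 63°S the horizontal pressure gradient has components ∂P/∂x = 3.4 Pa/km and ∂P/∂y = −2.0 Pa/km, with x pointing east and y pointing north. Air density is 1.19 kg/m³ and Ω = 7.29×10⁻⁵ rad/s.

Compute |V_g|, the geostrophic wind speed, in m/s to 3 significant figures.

Coriolis parameter at 63°S:
f = 2Ω sin φ = 2 × 7.29×10⁻⁵ × sin 63° = 1.30×10⁻⁴ s⁻¹
In the Southern Hemisphere f is negative: f = −1.30×10⁻⁴ s⁻¹.
Component geostrophic relations (x east, y north):
u_g = −(1/(fρ)) ∂P/∂y,  v_g = (1/(fρ)) ∂P/∂x
u_g = −(−2.0×10⁻³)/(−1.30×10⁻⁴ × 1.19) = −12.9 m/s;  v_g = (3.4×10⁻³)/(−1.30×10⁻⁴ × 1.19) = −22.0 m/s
|V_g| = √(u_g² + v_g²) = 25.5 m/s

25.5 m/s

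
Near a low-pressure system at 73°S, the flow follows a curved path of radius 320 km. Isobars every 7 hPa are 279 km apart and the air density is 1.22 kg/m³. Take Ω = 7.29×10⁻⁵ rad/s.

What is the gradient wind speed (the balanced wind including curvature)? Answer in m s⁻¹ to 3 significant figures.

Coriolis parameter at 73°S:
f = 2Ω sin φ = 2 × 7.29×10⁻⁵ × sin 73° = 1.39×10⁻⁴ s⁻¹
Pressure gradient: |∂P/∂n| = 700 Pa / 279000 m = 2.51×10⁻³ Pa/m
Geostrophic speed: V_g = |∂P/∂n|/(fρ) = 2.51×10⁻³/(1.39×10⁻⁴ × 1.22) = 14.7 m/s
Around a low, centrifugal force acts outward with Coriolis, so pressure-gradient force balances both:
(1/ρ)|∂P/∂n| = fV + V²/R  →  V² + fR·V − fR·V_g = 0
With fR = 1.39×10⁻⁴ × 320×10³ m = 44.6 m/s:
V = [−fR + √((fR)² + 4 fR V_g)]/2 = [−44.6 + √(44.6² + 4×44.6×14.7)]/2 = 11.7 m/s
Subgeostrophic (V < V_g = 14.7 m/s), as expected around a low.

11.7 m s⁻¹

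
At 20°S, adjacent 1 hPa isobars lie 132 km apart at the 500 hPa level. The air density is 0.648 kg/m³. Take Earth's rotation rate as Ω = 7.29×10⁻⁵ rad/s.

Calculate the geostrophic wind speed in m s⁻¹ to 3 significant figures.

Coriolis parameter at 20°S:
f = 2Ω sin φ = 2 × 7.29×10⁻⁵ × sin 20° = 4.99×10⁻⁵ s⁻¹
Pressure gradient: |∂P/∂n| = 100 Pa / 132000 m = 7.58×10⁻⁴ Pa/m
Geostrophic balance (pressure-gradient force = Coriolis force):
V_g = (1/(fρ)) |∂P/∂n| = 7.58×10⁻⁴ / (4.99×10⁻⁵ × 0.648) = 23.4 m/s

23.4 m s⁻¹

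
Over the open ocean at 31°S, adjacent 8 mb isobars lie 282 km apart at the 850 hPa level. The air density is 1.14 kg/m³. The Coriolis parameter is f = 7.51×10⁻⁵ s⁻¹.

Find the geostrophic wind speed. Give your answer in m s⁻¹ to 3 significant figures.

33.1 m s⁻¹

Pressure gradient: |∂P/∂n| = 800 Pa / 282000 m = 2.84×10⁻³ Pa/m
Geostrophic balance (pressure-gradient force = Coriolis force):
V_g = (1/(fρ)) |∂P/∂n| = 2.84×10⁻³ / (7.51×10⁻⁵ × 1.14) = 33.1 m/s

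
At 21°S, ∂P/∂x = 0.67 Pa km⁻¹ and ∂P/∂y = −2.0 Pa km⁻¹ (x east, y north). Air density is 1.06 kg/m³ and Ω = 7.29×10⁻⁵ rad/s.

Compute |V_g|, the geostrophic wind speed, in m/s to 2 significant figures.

Coriolis parameter at 21°S:
f = 2Ω sin φ = 2 × 7.29×10⁻⁵ × sin 21° = 5.23×10⁻⁵ s⁻¹
In the Southern Hemisphere f is negative: f = −5.23×10⁻⁵ s⁻¹.
Component geostrophic relations (x east, y north):
u_g = −(1/(fρ)) ∂P/∂y,  v_g = (1/(fρ)) ∂P/∂x
u_g = −(−2.0×10⁻³)/(−5.23×10⁻⁵ × 1.06) = −36.1 m/s;  v_g = (0.67×10⁻³)/(−5.23×10⁻⁵ × 1.06) = −12.1 m/s
|V_g| = √(u_g² + v_g²) = 38.1 m/s

38 m/s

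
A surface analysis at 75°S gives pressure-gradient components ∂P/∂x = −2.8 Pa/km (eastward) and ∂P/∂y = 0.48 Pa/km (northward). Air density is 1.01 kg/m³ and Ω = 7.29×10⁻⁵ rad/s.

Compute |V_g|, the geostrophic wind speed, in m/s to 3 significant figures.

Coriolis parameter at 75°S:
f = 2Ω sin φ = 2 × 7.29×10⁻⁵ × sin 75° = 1.41×10⁻⁴ s⁻¹
In the Southern Hemisphere f is negative: f = −1.41×10⁻⁴ s⁻¹.
Component geostrophic relations (x east, y north):
u_g = −(1/(fρ)) ∂P/∂y,  v_g = (1/(fρ)) ∂P/∂x
u_g = −(0.48×10⁻³)/(−1.41×10⁻⁴ × 1.01) = 3.37 m/s;  v_g = (−2.8×10⁻³)/(−1.41×10⁻⁴ × 1.01) = 19.7 m/s
|V_g| = √(u_g² + v_g²) = 20.0 m/s

20.0 m/s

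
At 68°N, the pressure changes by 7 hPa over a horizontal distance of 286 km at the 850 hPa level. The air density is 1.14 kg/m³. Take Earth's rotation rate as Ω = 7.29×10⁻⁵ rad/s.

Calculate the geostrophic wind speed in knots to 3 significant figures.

30.9 knots

Coriolis parameter at 68°N:
f = 2Ω sin φ = 2 × 7.29×10⁻⁵ × sin 68° = 1.35×10⁻⁴ s⁻¹
Pressure gradient: |∂P/∂n| = 700 Pa / 286000 m = 2.45×10⁻³ Pa/m
Geostrophic balance (pressure-gradient force = Coriolis force):
V_g = (1/(fρ)) |∂P/∂n| = 2.45×10⁻³ / (1.35×10⁻⁴ × 1.14) = 15.9 m/s
Converting: 15.9 m/s × 1.944 = 30.9 knots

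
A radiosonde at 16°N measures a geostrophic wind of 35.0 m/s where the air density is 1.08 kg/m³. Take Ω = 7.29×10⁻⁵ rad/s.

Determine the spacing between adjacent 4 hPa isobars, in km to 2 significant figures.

Coriolis parameter at 16°N:
f = 2Ω sin φ = 2 × 7.29×10⁻⁵ × sin 16° = 4.02×10⁻⁵ s⁻¹
Geostrophic balance rearranged: |∂P/∂n| = f ρ V_g
|∂P/∂n| = 4.02×10⁻⁵ × 1.08 × 35.0 = 1.52×10⁻³ Pa/m
Isobar spacing: Δn = ΔP/|∂P/∂n| = 400 Pa / 1.52×10⁻³ Pa/m = 263313 m ≈ 260 km

260 km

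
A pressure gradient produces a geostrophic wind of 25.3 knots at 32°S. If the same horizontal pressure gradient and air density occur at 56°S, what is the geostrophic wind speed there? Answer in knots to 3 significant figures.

With the same pressure gradient and density, V_g ∝ 1/f ∝ 1/sin φ.
V₂ = V₁ · sin φ₁ / sin φ₂ = 25.3 × sin 32° / sin 56°
V₂ = 25.3 × 0.5299/0.8290 = 16.2 knots

16.2 knots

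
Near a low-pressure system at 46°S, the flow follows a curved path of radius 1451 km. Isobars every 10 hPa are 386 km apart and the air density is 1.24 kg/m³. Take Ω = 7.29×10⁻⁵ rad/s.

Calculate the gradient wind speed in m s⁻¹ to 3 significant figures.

Coriolis parameter at 46°S:
f = 2Ω sin φ = 2 × 7.29×10⁻⁵ × sin 46° = 1.05×10⁻⁴ s⁻¹
Pressure gradient: |∂P/∂n| = 1000 Pa / 386000 m = 2.59×10⁻³ Pa/m
Geostrophic speed: V_g = |∂P/∂n|/(fρ) = 2.59×10⁻³/(1.05×10⁻⁴ × 1.24) = 19.9 m/s
Around a low, centrifugal force acts outward with Coriolis, so pressure-gradient force balances both:
(1/ρ)|∂P/∂n| = fV + V²/R  →  V² + fR·V − fR·V_g = 0
With fR = 1.05×10⁻⁴ × 1451×10³ m = 152 m/s:
V = [−fR + √((fR)² + 4 fR V_g)]/2 = [−152 + √(152² + 4×152×19.9)]/2 = 17.8 m/s
Subgeostrophic (V < V_g = 19.9 m/s), as expected around a low.

17.8 m s⁻¹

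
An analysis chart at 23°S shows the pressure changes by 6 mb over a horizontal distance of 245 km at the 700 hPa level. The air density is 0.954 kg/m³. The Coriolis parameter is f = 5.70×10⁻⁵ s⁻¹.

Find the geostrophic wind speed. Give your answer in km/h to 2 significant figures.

Pressure gradient: |∂P/∂n| = 600 Pa / 245000 m = 2.45×10⁻³ Pa/m
Geostrophic balance (pressure-gradient force = Coriolis force):
V_g = (1/(fρ)) |∂P/∂n| = 2.45×10⁻³ / (5.70×10⁻⁵ × 0.954) = 45.0 m/s
Converting: 45.0 m/s × 3.6 = 160 km/h

160 km/h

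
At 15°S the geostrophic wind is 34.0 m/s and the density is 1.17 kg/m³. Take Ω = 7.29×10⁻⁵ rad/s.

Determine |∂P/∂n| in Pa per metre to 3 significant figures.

Coriolis parameter at 15°S:
f = 2Ω sin φ = 2 × 7.29×10⁻⁵ × sin 15° = 3.77×10⁻⁵ s⁻¹
Geostrophic balance rearranged: |∂P/∂n| = f ρ V_g
|∂P/∂n| = 3.77×10⁻⁵ × 1.17 × 34.0 = 1.50×10⁻³ Pa/m

1.50×10⁻³ Pa/m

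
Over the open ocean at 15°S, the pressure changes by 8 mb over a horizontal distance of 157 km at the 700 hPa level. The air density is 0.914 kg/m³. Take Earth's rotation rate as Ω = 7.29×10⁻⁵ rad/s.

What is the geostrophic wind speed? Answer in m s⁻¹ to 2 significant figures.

Coriolis parameter at 15°S:
f = 2Ω sin φ = 2 × 7.29×10⁻⁵ × sin 15° = 3.77×10⁻⁵ s⁻¹
Pressure gradient: |∂P/∂n| = 800 Pa / 157000 m = 5.10×10⁻³ Pa/m
Geostrophic balance (pressure-gradient force = Coriolis force):
V_g = (1/(fρ)) |∂P/∂n| = 5.10×10⁻³ / (3.77×10⁻⁵ × 0.914) = 148 m/s

150 m s⁻¹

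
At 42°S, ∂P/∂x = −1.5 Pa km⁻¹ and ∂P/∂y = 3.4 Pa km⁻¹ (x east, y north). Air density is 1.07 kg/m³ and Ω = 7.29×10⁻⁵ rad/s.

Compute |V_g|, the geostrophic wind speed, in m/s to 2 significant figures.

36 m/s

Coriolis parameter at 42°S:
f = 2Ω sin φ = 2 × 7.29×10⁻⁵ × sin 42° = 9.76×10⁻⁵ s⁻¹
In the Southern Hemisphere f is negative: f = −9.76×10⁻⁵ s⁻¹.
Component geostrophic relations (x east, y north):
u_g = −(1/(fρ)) ∂P/∂y,  v_g = (1/(fρ)) ∂P/∂x
u_g = −(3.4×10⁻³)/(−9.76×10⁻⁵ × 1.07) = 32.6 m/s;  v_g = (−1.5×10⁻³)/(−9.76×10⁻⁵ × 1.07) = 14.4 m/s
|V_g| = √(u_g² + v_g²) = 35.6 m/s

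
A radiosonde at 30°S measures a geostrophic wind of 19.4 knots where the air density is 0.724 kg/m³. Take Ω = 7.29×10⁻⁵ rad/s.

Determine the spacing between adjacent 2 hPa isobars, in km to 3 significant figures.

380 km

Coriolis parameter at 30°S:
f = 2Ω sin φ = 2 × 7.29×10⁻⁵ × sin 30° = 7.29×10⁻⁵ s⁻¹
Wind speed in SI: 19.4 knots = 9.98 m/s
Geostrophic balance rearranged: |∂P/∂n| = f ρ V_g
|∂P/∂n| = 7.29×10⁻⁵ × 0.724 × 9.98 = 5.27×10⁻⁴ Pa/m
Isobar spacing: Δn = ΔP/|∂P/∂n| = 200 Pa / 5.27×10⁻⁴ Pa/m = 379686 m ≈ 380 km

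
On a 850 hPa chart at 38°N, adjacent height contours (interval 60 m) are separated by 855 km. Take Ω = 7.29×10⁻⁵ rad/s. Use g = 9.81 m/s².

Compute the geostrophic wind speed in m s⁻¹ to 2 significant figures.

Coriolis parameter at 38°N:
f = 2Ω sin φ = 2 × 7.29×10⁻⁵ × sin 38° = 8.98×10⁻⁵ s⁻¹
Height gradient: |∂Z/∂n| = 60 m / 855000 m = 7.02×10⁻⁵
On a pressure surface, geostrophic balance gives V_g = (g/f)|∂Z/∂n|:
V_g = 9.81 × 7.02×10⁻⁵ / 8.98×10⁻⁵ = 7.67 m/s

7.7 m s⁻¹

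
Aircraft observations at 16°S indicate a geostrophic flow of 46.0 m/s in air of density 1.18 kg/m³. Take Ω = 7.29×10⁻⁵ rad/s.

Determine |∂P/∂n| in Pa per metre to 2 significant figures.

Coriolis parameter at 16°S:
f = 2Ω sin φ = 2 × 7.29×10⁻⁵ × sin 16° = 4.02×10⁻⁵ s⁻¹
Geostrophic balance rearranged: |∂P/∂n| = f ρ V_g
|∂P/∂n| = 4.02×10⁻⁵ × 1.18 × 46.0 = 2.18×10⁻³ Pa/m

2.2×10⁻³ Pa/m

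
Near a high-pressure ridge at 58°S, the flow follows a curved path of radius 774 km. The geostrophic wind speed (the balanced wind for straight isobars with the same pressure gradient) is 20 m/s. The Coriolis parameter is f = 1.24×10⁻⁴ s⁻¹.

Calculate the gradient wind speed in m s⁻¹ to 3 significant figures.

28.4 m s⁻¹

Around a high, pressure-gradient force acts outward with centrifugal, so Coriolis balances both:
fV = (1/ρ)|∂P/∂n| + V²/R  →  V² − fR·V + fR·V_g = 0
With fR = 1.24×10⁻⁴ × 774×10³ m = 96.0 m/s:
V = [fR − √((fR)² − 4 fR V_g)]/2 = [96.0 − √(96.0² − 4×96.0×20)]/2 = 28.4 m/s
Supergeostrophic (V > V_g = 20 m/s), as expected around a high.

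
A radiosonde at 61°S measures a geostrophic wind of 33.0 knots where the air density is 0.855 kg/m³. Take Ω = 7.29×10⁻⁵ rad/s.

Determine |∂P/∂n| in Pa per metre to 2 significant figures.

1.9×10⁻³ Pa/m

Coriolis parameter at 61°S:
f = 2Ω sin φ = 2 × 7.29×10⁻⁵ × sin 61° = 1.28×10⁻⁴ s⁻¹
Wind speed in SI: 33.0 knots = 17.0 m/s
Geostrophic balance rearranged: |∂P/∂n| = f ρ V_g
|∂P/∂n| = 1.28×10⁻⁴ × 0.855 × 17.0 = 1.85×10⁻³ Pa/m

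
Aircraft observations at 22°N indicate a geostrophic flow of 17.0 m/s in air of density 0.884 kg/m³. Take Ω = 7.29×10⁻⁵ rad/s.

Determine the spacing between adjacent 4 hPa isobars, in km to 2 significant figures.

490 km

Coriolis parameter at 22°N:
f = 2Ω sin φ = 2 × 7.29×10⁻⁵ × sin 22° = 5.46×10⁻⁵ s⁻¹
Geostrophic balance rearranged: |∂P/∂n| = f ρ V_g
|∂P/∂n| = 5.46×10⁻⁵ × 0.884 × 17.0 = 8.21×10⁻⁴ Pa/m
Isobar spacing: Δn = ΔP/|∂P/∂n| = 400 Pa / 8.21×10⁻⁴ Pa/m = 487333 m ≈ 490 km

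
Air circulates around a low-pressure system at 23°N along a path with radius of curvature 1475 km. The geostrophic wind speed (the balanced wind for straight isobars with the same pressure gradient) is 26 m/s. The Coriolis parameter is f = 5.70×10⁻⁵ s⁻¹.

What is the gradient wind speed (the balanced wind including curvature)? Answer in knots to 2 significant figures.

41 knots

Around a low, centrifugal force acts outward with Coriolis, so pressure-gradient force balances both:
(1/ρ)|∂P/∂n| = fV + V²/R  →  V² + fR·V − fR·V_g = 0
With fR = 5.70×10⁻⁵ × 1475×10³ m = 84.1 m/s:
V = [−fR + √((fR)² + 4 fR V_g)]/2 = [−84.1 + √(84.1² + 4×84.1×26)]/2 = 20.8 m/s
Subgeostrophic (V < V_g = 26 m/s), as expected around a low.
Converting: 20.8 m/s × 1.944 = 41 knots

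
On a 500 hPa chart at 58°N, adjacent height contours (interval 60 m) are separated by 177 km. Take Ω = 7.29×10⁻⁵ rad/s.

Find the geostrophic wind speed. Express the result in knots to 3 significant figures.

Coriolis parameter at 58°N:
f = 2Ω sin φ = 2 × 7.29×10⁻⁵ × sin 58° = 1.24×10⁻⁴ s⁻¹
Height gradient: |∂Z/∂n| = 60 m / 177000 m = 3.39×10⁻⁴
On a pressure surface, geostrophic balance gives V_g = (g/f)|∂Z/∂n|:
V_g = 9.81 × 3.39×10⁻⁴ / 1.24×10⁻⁴ = 26.9 m/s
Converting: 26.9 m/s × 1.944 = 52.3 knots

52.3 knots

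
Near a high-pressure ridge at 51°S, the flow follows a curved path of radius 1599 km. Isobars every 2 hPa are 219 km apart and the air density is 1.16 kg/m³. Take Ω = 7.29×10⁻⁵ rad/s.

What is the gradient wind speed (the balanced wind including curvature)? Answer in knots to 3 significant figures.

14.1 knots

Coriolis parameter at 51°S:
f = 2Ω sin φ = 2 × 7.29×10⁻⁵ × sin 51° = 1.13×10⁻⁴ s⁻¹
Pressure gradient: |∂P/∂n| = 200 Pa / 219000 m = 9.13×10⁻⁴ Pa/m
Geostrophic speed: V_g = |∂P/∂n|/(fρ) = 9.13×10⁻⁴/(1.13×10⁻⁴ × 1.16) = 6.95 m/s
Around a high, pressure-gradient force acts outward with centrifugal, so Coriolis balances both:
fV = (1/ρ)|∂P/∂n| + V²/R  →  V² − fR·V + fR·V_g = 0
With fR = 1.13×10⁻⁴ × 1599×10³ m = 181 m/s:
V = [fR − √((fR)² − 4 fR V_g)]/2 = [181 − √(181² − 4×181×6.95)]/2 = 7.24 m/s
Supergeostrophic (V > V_g = 6.95 m/s), as expected around a high.
Converting: 7.24 m/s × 1.944 = 14.1 knots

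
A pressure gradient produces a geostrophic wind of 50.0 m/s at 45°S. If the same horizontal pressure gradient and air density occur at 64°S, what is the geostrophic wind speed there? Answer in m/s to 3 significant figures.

With the same pressure gradient and density, V_g ∝ 1/f ∝ 1/sin φ.
V₂ = V₁ · sin φ₁ / sin φ₂ = 50.0 × sin 45° / sin 64°
V₂ = 50.0 × 0.7071/0.8988 = 39.3 m/s

39.3 m/s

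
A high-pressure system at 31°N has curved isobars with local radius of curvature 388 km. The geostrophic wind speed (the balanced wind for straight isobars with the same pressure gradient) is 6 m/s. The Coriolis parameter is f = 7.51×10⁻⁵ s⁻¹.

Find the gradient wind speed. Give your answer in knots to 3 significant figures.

Around a high, pressure-gradient force acts outward with centrifugal, so Coriolis balances both:
fV = (1/ρ)|∂P/∂n| + V²/R  →  V² − fR·V + fR·V_g = 0
With fR = 7.51×10⁻⁵ × 388×10³ m = 29.1 m/s:
V = [fR − √((fR)² − 4 fR V_g)]/2 = [29.1 − √(29.1² − 4×29.1×6)]/2 = 8.45 m/s
Supergeostrophic (V > V_g = 6 m/s), as expected around a high.
Converting: 8.45 m/s × 1.944 = 16.4 knots

16.4 knots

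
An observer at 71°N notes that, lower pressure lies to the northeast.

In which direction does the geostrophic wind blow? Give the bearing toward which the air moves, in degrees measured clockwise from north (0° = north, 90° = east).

The pressure-gradient force points toward the northeast (bearing 045°).
Geostrophic balance: in the Northern Hemisphere the Coriolis force deflects motion to the right, so the geostrophic wind blows 90° to the right of the pressure-gradient force (low pressure on the left).
Rotating 045° by 90° clockwise gives 135° — the wind blows toward the southeast.

135°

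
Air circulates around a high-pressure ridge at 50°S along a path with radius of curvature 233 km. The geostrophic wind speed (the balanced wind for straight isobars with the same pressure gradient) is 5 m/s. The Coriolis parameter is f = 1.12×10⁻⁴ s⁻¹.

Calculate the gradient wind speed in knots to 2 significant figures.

Around a high, pressure-gradient force acts outward with centrifugal, so Coriolis balances both:
fV = (1/ρ)|∂P/∂n| + V²/R  →  V² − fR·V + fR·V_g = 0
With fR = 1.12×10⁻⁴ × 233×10³ m = 26.1 m/s:
V = [fR − √((fR)² − 4 fR V_g)]/2 = [26.1 − √(26.1² − 4×26.1×5)]/2 = 6.74 m/s
Supergeostrophic (V > V_g = 5 m/s), as expected around a high.
Converting: 6.74 m/s × 1.944 = 13 knots

13 knots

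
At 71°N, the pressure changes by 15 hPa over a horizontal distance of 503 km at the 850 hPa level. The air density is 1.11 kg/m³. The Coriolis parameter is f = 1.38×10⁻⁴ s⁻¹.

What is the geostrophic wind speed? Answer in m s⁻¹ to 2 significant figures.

19 m s⁻¹

Pressure gradient: |∂P/∂n| = 1500 Pa / 503000 m = 2.98×10⁻³ Pa/m
Geostrophic balance (pressure-gradient force = Coriolis force):
V_g = (1/(fρ)) |∂P/∂n| = 2.98×10⁻³ / (1.38×10⁻⁴ × 1.11) = 19.5 m/s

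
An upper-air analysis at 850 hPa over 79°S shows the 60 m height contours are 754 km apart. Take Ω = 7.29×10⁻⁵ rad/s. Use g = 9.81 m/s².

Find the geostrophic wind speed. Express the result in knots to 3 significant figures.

10.6 knots

Coriolis parameter at 79°S:
f = 2Ω sin φ = 2 × 7.29×10⁻⁵ × sin 79° = 1.43×10⁻⁴ s⁻¹
Height gradient: |∂Z/∂n| = 60 m / 754000 m = 7.96×10⁻⁵
On a pressure surface, geostrophic balance gives V_g = (g/f)|∂Z/∂n|:
V_g = 9.81 × 7.96×10⁻⁵ / 1.43×10⁻⁴ = 5.45 m/s
Converting: 5.45 m/s × 1.944 = 10.6 knots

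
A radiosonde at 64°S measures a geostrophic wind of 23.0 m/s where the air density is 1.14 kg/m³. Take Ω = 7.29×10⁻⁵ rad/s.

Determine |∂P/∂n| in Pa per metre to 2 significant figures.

Coriolis parameter at 64°S:
f = 2Ω sin φ = 2 × 7.29×10⁻⁵ × sin 64° = 1.31×10⁻⁴ s⁻¹
Geostrophic balance rearranged: |∂P/∂n| = f ρ V_g
|∂P/∂n| = 1.31×10⁻⁴ × 1.14 × 23.0 = 3.44×10⁻³ Pa/m

3.4×10⁻³ Pa/m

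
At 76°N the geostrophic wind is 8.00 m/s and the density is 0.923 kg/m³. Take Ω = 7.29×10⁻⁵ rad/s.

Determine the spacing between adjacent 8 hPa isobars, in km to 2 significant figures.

Coriolis parameter at 76°N:
f = 2Ω sin φ = 2 × 7.29×10⁻⁵ × sin 76° = 1.41×10⁻⁴ s⁻¹
Geostrophic balance rearranged: |∂P/∂n| = f ρ V_g
|∂P/∂n| = 1.41×10⁻⁴ × 0.923 × 8.00 = 1.04×10⁻³ Pa/m
Isobar spacing: Δn = ΔP/|∂P/∂n| = 800 Pa / 1.04×10⁻³ Pa/m = 765838 m ≈ 770 km

770 km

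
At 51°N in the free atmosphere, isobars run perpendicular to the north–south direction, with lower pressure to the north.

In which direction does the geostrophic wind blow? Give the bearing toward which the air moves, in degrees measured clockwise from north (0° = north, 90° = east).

090°

The pressure-gradient force points toward the north (bearing 000°).
Geostrophic balance: in the Northern Hemisphere the Coriolis force deflects motion to the right, so the geostrophic wind blows 90° to the right of the pressure-gradient force (low pressure on the left).
Rotating 000° by 90° clockwise gives 090° — the wind blows toward the east.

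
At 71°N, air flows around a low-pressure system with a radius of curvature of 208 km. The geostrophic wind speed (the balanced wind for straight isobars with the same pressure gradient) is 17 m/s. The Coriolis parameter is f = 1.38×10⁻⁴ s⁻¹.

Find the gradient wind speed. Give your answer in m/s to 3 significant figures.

Around a low, centrifugal force acts outward with Coriolis, so pressure-gradient force balances both:
(1/ρ)|∂P/∂n| = fV + V²/R  →  V² + fR·V − fR·V_g = 0
With fR = 1.38×10⁻⁴ × 208×10³ m = 28.7 m/s:
V = [−fR + √((fR)² + 4 fR V_g)]/2 = [−28.7 + √(28.7² + 4×28.7×17)]/2 = 12 m/s
Subgeostrophic (V < V_g = 17 m/s), as expected around a low.

12.0 m/s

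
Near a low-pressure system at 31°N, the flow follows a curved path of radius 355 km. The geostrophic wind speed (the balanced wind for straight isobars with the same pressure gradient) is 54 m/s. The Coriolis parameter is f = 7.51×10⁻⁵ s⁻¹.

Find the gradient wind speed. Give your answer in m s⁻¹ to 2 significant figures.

Around a low, centrifugal force acts outward with Coriolis, so pressure-gradient force balances both:
(1/ρ)|∂P/∂n| = fV + V²/R  →  V² + fR·V − fR·V_g = 0
With fR = 7.51×10⁻⁵ × 355×10³ m = 26.7 m/s:
V = [−fR + √((fR)² + 4 fR V_g)]/2 = [−26.7 + √(26.7² + 4×26.7×54)]/2 = 26.9 m/s
Subgeostrophic (V < V_g = 54 m/s), as expected around a low.

27 m s⁻¹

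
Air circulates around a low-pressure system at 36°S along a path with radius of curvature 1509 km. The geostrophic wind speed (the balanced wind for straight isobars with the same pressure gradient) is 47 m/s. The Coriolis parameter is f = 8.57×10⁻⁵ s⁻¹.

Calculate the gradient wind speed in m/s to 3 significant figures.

Around a low, centrifugal force acts outward with Coriolis, so pressure-gradient force balances both:
(1/ρ)|∂P/∂n| = fV + V²/R  →  V² + fR·V − fR·V_g = 0
With fR = 8.57×10⁻⁵ × 1509×10³ m = 129 m/s:
V = [−fR + √((fR)² + 4 fR V_g)]/2 = [−129 + √(129² + 4×129×47)]/2 = 36.6 m/s
Subgeostrophic (V < V_g = 47 m/s), as expected around a low.

36.6 m/s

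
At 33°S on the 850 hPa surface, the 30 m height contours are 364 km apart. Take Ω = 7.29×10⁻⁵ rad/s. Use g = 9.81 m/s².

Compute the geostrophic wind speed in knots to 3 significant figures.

19.8 knots

Coriolis parameter at 33°S:
f = 2Ω sin φ = 2 × 7.29×10⁻⁵ × sin 33° = 7.94×10⁻⁵ s⁻¹
Height gradient: |∂Z/∂n| = 30 m / 364000 m = 8.24×10⁻⁵
On a pressure surface, geostrophic balance gives V_g = (g/f)|∂Z/∂n|:
V_g = 9.81 × 8.24×10⁻⁵ / 7.94×10⁻⁵ = 10.2 m/s
Converting: 10.2 m/s × 1.944 = 19.8 knots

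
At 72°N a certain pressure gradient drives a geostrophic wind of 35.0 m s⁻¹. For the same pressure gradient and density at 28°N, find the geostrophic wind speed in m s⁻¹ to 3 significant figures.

70.9 m s⁻¹

With the same pressure gradient and density, V_g ∝ 1/f ∝ 1/sin φ.
V₂ = V₁ · sin φ₁ / sin φ₂ = 35.0 × sin 72° / sin 28°
V₂ = 35.0 × 0.9511/0.4695 = 70.9 m s⁻¹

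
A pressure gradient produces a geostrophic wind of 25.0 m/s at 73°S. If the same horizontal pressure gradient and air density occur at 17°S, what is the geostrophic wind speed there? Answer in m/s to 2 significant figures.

82 m/s

With the same pressure gradient and density, V_g ∝ 1/f ∝ 1/sin φ.
V₂ = V₁ · sin φ₁ / sin φ₂ = 25.0 × sin 73° / sin 17°
V₂ = 25.0 × 0.9563/0.2924 = 82 m/s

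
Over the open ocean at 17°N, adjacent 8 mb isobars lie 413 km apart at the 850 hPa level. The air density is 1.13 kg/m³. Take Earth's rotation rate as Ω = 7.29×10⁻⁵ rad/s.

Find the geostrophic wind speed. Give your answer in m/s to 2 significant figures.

40 m/s

Coriolis parameter at 17°N:
f = 2Ω sin φ = 2 × 7.29×10⁻⁵ × sin 17° = 4.26×10⁻⁵ s⁻¹
Pressure gradient: |∂P/∂n| = 800 Pa / 413000 m = 1.94×10⁻³ Pa/m
Geostrophic balance (pressure-gradient force = Coriolis force):
V_g = (1/(fρ)) |∂P/∂n| = 1.94×10⁻³ / (4.26×10⁻⁵ × 1.13) = 40.2 m/s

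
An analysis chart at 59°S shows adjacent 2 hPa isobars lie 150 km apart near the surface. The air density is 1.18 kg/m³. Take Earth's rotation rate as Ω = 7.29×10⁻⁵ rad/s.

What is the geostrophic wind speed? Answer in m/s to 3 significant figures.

Coriolis parameter at 59°S:
f = 2Ω sin φ = 2 × 7.29×10⁻⁵ × sin 59° = 1.25×10⁻⁴ s⁻¹
Pressure gradient: |∂P/∂n| = 200 Pa / 150000 m = 1.33×10⁻³ Pa/m
Geostrophic balance (pressure-gradient force = Coriolis force):
V_g = (1/(fρ)) |∂P/∂n| = 1.33×10⁻³ / (1.25×10⁻⁴ × 1.18) = 9.04 m/s

9.04 m/s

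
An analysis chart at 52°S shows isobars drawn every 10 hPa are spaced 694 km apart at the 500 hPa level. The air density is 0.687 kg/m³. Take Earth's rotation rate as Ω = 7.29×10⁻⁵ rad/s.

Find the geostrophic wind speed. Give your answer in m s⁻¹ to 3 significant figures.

18.3 m s⁻¹

Coriolis parameter at 52°S:
f = 2Ω sin φ = 2 × 7.29×10⁻⁵ × sin 52° = 1.15×10⁻⁴ s⁻¹
Pressure gradient: |∂P/∂n| = 1000 Pa / 694000 m = 1.44×10⁻³ Pa/m
Geostrophic balance (pressure-gradient force = Coriolis force):
V_g = (1/(fρ)) |∂P/∂n| = 1.44×10⁻³ / (1.15×10⁻⁴ × 0.687) = 18.3 m/s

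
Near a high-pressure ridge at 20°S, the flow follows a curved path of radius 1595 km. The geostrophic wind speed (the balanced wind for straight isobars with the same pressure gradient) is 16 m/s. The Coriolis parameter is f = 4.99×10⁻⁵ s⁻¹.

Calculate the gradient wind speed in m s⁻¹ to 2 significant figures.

Around a high, pressure-gradient force acts outward with centrifugal, so Coriolis balances both:
fV = (1/ρ)|∂P/∂n| + V²/R  →  V² − fR·V + fR·V_g = 0
With fR = 4.99×10⁻⁵ × 1595×10³ m = 79.6 m/s:
V = [fR − √((fR)² − 4 fR V_g)]/2 = [79.6 − √(79.6² − 4×79.6×16)]/2 = 22.2 m/s
Supergeostrophic (V > V_g = 16 m/s), as expected around a high.

22 m s⁻¹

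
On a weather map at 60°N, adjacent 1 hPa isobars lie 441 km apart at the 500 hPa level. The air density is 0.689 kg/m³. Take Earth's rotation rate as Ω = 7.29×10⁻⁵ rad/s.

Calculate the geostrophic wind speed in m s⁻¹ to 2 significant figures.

2.6 m s⁻¹

Coriolis parameter at 60°N:
f = 2Ω sin φ = 2 × 7.29×10⁻⁵ × sin 60° = 1.26×10⁻⁴ s⁻¹
Pressure gradient: |∂P/∂n| = 100 Pa / 441000 m = 2.27×10⁻⁴ Pa/m
Geostrophic balance (pressure-gradient force = Coriolis force):
V_g = (1/(fρ)) |∂P/∂n| = 2.27×10⁻⁴ / (1.26×10⁻⁴ × 0.689) = 2.61 m/s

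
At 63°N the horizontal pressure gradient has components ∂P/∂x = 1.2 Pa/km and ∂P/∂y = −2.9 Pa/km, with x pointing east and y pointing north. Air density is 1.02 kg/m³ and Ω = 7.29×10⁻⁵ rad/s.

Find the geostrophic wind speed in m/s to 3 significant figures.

23.7 m/s

Coriolis parameter at 63°N:
f = 2Ω sin φ = 2 × 7.29×10⁻⁵ × sin 63° = 1.30×10⁻⁴ s⁻¹
Component geostrophic relations (x east, y north):
u_g = −(1/(fρ)) ∂P/∂y,  v_g = (1/(fρ)) ∂P/∂x
u_g = −(−2.9×10⁻³)/(1.30×10⁻⁴ × 1.02) = 21.9 m/s;  v_g = (1.2×10⁻³)/(1.30×10⁻⁴ × 1.02) = 9.06 m/s
|V_g| = √(u_g² + v_g²) = 23.7 m/s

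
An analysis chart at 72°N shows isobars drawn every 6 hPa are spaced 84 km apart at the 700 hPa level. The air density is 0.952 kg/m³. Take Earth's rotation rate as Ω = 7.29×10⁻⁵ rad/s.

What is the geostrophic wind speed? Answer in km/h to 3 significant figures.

Coriolis parameter at 72°N:
f = 2Ω sin φ = 2 × 7.29×10⁻⁵ × sin 72° = 1.39×10⁻⁴ s⁻¹
Pressure gradient: |∂P/∂n| = 600 Pa / 84000 m = 7.14×10⁻³ Pa/m
Geostrophic balance (pressure-gradient force = Coriolis force):
V_g = (1/(fρ)) |∂P/∂n| = 7.14×10⁻³ / (1.39×10⁻⁴ × 0.952) = 54.1 m/s
Converting: 54.1 m/s × 3.6 = 195 km/h

195 km/h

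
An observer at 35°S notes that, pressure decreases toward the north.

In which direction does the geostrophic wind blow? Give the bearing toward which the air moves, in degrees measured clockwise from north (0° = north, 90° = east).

The pressure-gradient force points toward the north (bearing 000°).
Geostrophic balance: in the Southern Hemisphere the Coriolis force deflects motion to the left, so the geostrophic wind blows 90° to the left of the pressure-gradient force (low pressure on the right).
Rotating 000° by 90° counterclockwise gives 270° — the wind blows toward the west.

270°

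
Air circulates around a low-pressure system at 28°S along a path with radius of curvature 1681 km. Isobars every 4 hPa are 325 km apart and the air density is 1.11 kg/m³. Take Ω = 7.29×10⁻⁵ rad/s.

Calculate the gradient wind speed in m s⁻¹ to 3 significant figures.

14.4 m s⁻¹

Coriolis parameter at 28°S:
f = 2Ω sin φ = 2 × 7.29×10⁻⁵ × sin 28° = 6.84×10⁻⁵ s⁻¹
Pressure gradient: |∂P/∂n| = 400 Pa / 325000 m = 1.23×10⁻³ Pa/m
Geostrophic speed: V_g = |∂P/∂n|/(fρ) = 1.23×10⁻³/(6.84×10⁻⁵ × 1.11) = 16.2 m/s
Around a low, centrifugal force acts outward with Coriolis, so pressure-gradient force balances both:
(1/ρ)|∂P/∂n| = fV + V²/R  →  V² + fR·V − fR·V_g = 0
With fR = 6.84×10⁻⁵ × 1681×10³ m = 115 m/s:
V = [−fR + √((fR)² + 4 fR V_g)]/2 = [−115 + √(115² + 4×115×16.2)]/2 = 14.4 m/s
Subgeostrophic (V < V_g = 16.2 m/s), as expected around a low.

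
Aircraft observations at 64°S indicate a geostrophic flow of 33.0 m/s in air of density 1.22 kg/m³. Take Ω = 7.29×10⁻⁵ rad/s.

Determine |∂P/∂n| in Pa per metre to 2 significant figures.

Coriolis parameter at 64°S:
f = 2Ω sin φ = 2 × 7.29×10⁻⁵ × sin 64° = 1.31×10⁻⁴ s⁻¹
Geostrophic balance rearranged: |∂P/∂n| = f ρ V_g
|∂P/∂n| = 1.31×10⁻⁴ × 1.22 × 33.0 = 5.28×10⁻³ Pa/m

5.3×10⁻³ Pa/m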